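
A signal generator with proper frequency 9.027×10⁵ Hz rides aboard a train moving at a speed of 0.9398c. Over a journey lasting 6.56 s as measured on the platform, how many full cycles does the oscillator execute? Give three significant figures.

γ = 1/√(1 − 0.9398²) = 1/√0.1168 = 2.926
The oscillator's own cycle count is N = f × τ where τ is the proper time on the train. τ = Δt/γ = 6.56/2.926 = 2.242 s = 2.242×10⁰ s.
N = 9.027×10⁵ × 2.242×10⁰ = 2.024×10⁶.

N = 2.02×10⁶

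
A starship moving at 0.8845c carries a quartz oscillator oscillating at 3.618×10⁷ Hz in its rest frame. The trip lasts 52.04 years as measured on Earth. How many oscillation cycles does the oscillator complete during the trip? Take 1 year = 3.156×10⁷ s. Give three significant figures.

γ = 1/√(1 − 0.8845²) = 1/√0.2177 = 2.143
The oscillator's own cycle count is N = f × τ where τ is the proper time on the ship. τ = Δt/γ = 52.04/2.143 = 24.28 years = 7.662×10⁸ s.
N = 3.618×10⁷ × 7.662×10⁸ = 2.772×10¹⁶.

N = 2.77×10¹⁶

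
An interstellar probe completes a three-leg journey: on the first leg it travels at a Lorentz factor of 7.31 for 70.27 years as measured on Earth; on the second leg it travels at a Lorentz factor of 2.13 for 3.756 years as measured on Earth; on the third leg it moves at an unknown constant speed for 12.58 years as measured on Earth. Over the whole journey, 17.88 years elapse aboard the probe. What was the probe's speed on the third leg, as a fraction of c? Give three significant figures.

β = 0.856

Leg 1: γ = 7.31; τ_1 = 70.27/7.310 = 9.613 years.
Leg 2: γ = 2.13; τ_2 = 3.756/2.130 = 1.763 years.
Leg 3: speed unknown; τ_3 = 12.58/γ_3.
Total proper time: 9.613 + 1.763 + τ_3 = 17.88, so τ_3 = 17.88 − 11.38 = 6.504 years.
γ_3 = 12.58/6.504 = 1.934; β = √(1 − 1/γ²) = √0.7327.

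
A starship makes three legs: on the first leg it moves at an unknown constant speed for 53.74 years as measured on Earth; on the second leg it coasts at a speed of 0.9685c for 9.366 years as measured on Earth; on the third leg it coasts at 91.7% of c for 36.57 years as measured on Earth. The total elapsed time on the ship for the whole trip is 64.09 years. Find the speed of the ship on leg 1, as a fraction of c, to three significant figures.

β = 0.479

Leg 1: speed unknown; τ_1 = 53.74/γ_1.
Leg 2: γ = 1/√(1 − 0.9685²) = 1/√0.06201 = 4.016; τ_2 = 9.366/4.016 = 2.332 years.
Leg 3: β = 0.917; γ = 1/√(1 − 0.917²) = 1/√0.1591 = 2.507; τ_3 = 36.57/2.507 = 14.59 years.
Total proper time: τ_1 + 2.332 + 14.59 = 64.09, so τ_1 = 64.09 − 16.92 = 47.17 years.
γ_1 = 53.74/47.17 = 1.139; β = √(1 − 1/γ²) = √0.2296.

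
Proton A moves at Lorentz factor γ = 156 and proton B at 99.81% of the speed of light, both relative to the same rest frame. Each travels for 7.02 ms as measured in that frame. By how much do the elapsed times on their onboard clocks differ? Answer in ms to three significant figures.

|τ_A − τ_B| = 0.388 ms

A: γ = 156; τ_A = 7.02/156.0 = 0.04500 ms.
B: β = 0.9981; γ = 1/√(1 − 0.9981²) = 1/√0.003796 = 16.23; τ_B = 7.02/16.23 = 0.4325 ms.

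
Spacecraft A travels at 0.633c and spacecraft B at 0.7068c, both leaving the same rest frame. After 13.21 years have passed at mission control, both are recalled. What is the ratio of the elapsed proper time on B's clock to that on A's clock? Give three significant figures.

τ_B/τ_A = 0.914

A: γ = 1/√(1 − 0.633²) = 1/√0.5993 = 1.292. B: γ = 1/√(1 − 0.7068²) = 1/√0.5004 = 1.414.
τ_A/τ_B = γ_B/γ_A = 1.414/1.292 = 1.094, so τ_B/τ_A = 0.9138.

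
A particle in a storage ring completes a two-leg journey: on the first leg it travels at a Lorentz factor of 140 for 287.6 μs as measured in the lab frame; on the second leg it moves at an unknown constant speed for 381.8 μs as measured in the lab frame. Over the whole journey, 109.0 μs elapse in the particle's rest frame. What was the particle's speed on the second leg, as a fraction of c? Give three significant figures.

Leg 1: γ = 140; τ_1 = 287.6/140.0 = 2.054 μs.
Leg 2: speed unknown; τ_2 = 381.8/γ_2.
Total proper time: 2.054 + τ_2 = 109.0, so τ_2 = 109.0 − 2.054 = 106.9 μs.
γ_2 = 381.8/106.9 = 3.570; β = √(1 − 1/γ²) = √0.9215.

β = 0.960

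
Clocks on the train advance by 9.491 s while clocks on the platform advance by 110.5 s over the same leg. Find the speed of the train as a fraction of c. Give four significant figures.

The proper time is measured on the train (both events occur at the train's location); Δt is measured on the platform. γ = Δt/τ = 110.5/9.491 = 11.64.
β = √(1 − 1/γ²) = √(1 − 0.007377) = √0.9926

v = 0.9963c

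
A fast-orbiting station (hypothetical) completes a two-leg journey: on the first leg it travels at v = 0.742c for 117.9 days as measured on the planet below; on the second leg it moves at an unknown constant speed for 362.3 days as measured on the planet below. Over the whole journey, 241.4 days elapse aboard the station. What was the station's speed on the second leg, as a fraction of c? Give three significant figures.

β = 0.894

Leg 1: γ = 1/√(1 − 0.742²) = 1/√0.4494 = 1.492; τ_1 = 117.9/1.492 = 79.04 days.
Leg 2: speed unknown; τ_2 = 362.3/γ_2.
Total proper time: 79.04 + τ_2 = 241.4, so τ_2 = 241.4 − 79.04 = 162.4 days.
γ_2 = 362.3/162.4 = 2.231; β = √(1 − 1/γ²) = √0.7992.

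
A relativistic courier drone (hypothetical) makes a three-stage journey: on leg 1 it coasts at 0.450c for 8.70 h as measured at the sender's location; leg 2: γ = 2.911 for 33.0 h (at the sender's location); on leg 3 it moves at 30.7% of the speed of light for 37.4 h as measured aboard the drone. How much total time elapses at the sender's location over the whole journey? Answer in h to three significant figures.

Δt = 81.0 h

Leg 1: 8.70 h is already measured at the sender's location.
Leg 2: 33.0 h is already measured at the sender's location.
Leg 3: β = 0.307; γ = 1/√(1 − 0.307²) = 1/√0.9058 = 1.051; Δt_3 = 1.051 × 37.4 = 39.30 h.
Total: 8.700 + 33.00 + 39.30 h.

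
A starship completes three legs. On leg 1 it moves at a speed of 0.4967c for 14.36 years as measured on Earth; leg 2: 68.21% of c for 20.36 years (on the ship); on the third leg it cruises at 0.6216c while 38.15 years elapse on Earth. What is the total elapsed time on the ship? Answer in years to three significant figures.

Leg 1: γ = 1/√(1 − 0.4967²) = 1/√0.7533 = 1.152; τ_1 = 14.36/1.152 = 12.46 years.
Leg 2: 20.36 years is already measured on the ship.
Leg 3: γ = 1/√(1 − 0.6216²) = 1/√0.6136 = 1.277; τ_3 = 38.15/1.277 = 29.88 years.
Total: 12.46 + 20.36 + 29.88 years.

τ = 62.7 years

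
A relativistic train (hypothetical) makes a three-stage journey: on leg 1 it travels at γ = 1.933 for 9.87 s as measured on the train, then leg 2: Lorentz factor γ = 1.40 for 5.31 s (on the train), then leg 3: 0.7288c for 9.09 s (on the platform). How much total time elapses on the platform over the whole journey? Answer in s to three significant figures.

Leg 1: γ = 1.933; Δt_1 = 1.933 × 9.87 = 19.08 s.
Leg 2: γ = 1.40; Δt_2 = 1.400 × 5.31 = 7.434 s.
Leg 3: 9.09 s is already measured on the platform.
Total: 19.08 + 7.434 + 9.090 s.

Δt = 35.6 s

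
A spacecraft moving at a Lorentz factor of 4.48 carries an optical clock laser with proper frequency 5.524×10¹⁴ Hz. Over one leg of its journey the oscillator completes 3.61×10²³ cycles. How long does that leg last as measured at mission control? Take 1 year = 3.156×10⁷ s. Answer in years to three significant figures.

Δt = 92.8 years

γ = 4.48
Proper time for N cycles: τ = N/f = 3.61×10²³/(5.524×10¹⁴) = 6.535×10⁸ s = 20.71 years.
Lab-frame duration Δt = γτ = 4.480 × 20.71 = 92.77 years.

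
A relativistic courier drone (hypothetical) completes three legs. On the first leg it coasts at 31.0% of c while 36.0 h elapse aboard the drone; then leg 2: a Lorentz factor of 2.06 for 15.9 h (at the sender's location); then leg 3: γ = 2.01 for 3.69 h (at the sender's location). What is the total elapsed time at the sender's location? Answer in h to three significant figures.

Δt = 57.5 h

Leg 1: β = 0.310; γ = 1/√(1 − 0.310²) = 1/√0.9039 = 1.052; Δt_1 = 1.052 × 36.0 = 37.87 h.
Leg 2: 15.9 h is already measured at the sender's location.
Leg 3: 3.69 h is already measured at the sender's location.
Total: 37.87 + 15.90 + 3.690 h.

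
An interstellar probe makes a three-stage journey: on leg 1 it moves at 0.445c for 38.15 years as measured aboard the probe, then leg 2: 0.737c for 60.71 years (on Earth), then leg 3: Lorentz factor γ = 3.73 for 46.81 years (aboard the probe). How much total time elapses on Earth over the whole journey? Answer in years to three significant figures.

Leg 1: γ = 1/√(1 − 0.445²) = 1/√0.8020 = 1.117; Δt_1 = 1.117 × 38.15 = 42.60 years.
Leg 2: 60.71 years is already measured on Earth.
Leg 3: γ = 3.73; Δt_3 = 3.730 × 46.81 = 174.6 years.
Total: 42.60 + 60.71 + 174.6 years.

Δt = 278 years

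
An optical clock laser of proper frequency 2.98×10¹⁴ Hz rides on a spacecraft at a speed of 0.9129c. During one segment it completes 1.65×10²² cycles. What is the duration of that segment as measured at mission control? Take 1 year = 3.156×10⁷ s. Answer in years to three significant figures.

Δt = 4.30 years

γ = 1/√(1 − 0.9129²) = 1/√0.1666 = 2.450
Proper time for N cycles: τ = N/f = 1.65×10²²/(2.98×10¹⁴) = 5.537×10⁷ s = 1.754 years.
Lab-frame duration Δt = γτ = 2.450 × 1.754 = 4.298 years.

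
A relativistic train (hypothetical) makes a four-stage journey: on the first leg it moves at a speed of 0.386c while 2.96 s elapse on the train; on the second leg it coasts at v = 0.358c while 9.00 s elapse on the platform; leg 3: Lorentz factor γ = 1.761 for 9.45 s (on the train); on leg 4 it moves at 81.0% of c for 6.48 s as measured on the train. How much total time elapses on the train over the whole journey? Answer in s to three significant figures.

Leg 1: 2.96 s is already measured on the train.
Leg 2: γ = 1/√(1 − 0.358²) = 1/√0.8718 = 1.071; τ_2 = 9.00/1.071 = 8.403 s.
Leg 3: 9.45 s is already measured on the train.
Leg 4: 6.48 s is already measured on the train.
Total: 2.960 + 8.403 + 9.450 + 6.480 s.

τ = 27.3 s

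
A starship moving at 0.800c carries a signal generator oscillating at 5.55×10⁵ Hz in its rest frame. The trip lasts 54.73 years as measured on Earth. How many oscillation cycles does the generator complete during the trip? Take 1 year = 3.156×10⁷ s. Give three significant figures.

N = 5.75×10¹⁴

γ = 1/√(1 − 0.800²) = 5/3 ≈ 1.667
The oscillator's own cycle count is N = f × τ where τ is the proper time on the ship. τ = Δt/γ = 54.73/1.667 = 32.84 years = 1.036×10⁹ s.
N = 5.55×10⁵ × 1.036×10⁹ = 5.752×10¹⁴.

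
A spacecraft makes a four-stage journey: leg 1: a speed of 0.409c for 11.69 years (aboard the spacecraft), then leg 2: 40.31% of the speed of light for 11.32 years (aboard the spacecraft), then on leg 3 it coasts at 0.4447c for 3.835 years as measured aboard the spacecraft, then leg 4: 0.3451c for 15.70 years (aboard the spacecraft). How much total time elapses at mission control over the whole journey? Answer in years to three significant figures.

Δt = 46.2 years

Leg 1: γ = 1/√(1 − 0.409²) = 1/√0.8327 = 1.096; Δt_1 = 1.096 × 11.69 = 12.81 years.
Leg 2: β = 0.4031; γ = 1/√(1 − 0.4031²) = 1/√0.8375 = 1.093; Δt_2 = 1.093 × 11.32 = 12.37 years.
Leg 3: γ = 1/√(1 − 0.4447²) = 1/√0.8022 = 1.116; Δt_3 = 1.116 × 3.835 = 4.282 years.
Leg 4: γ = 1/√(1 − 0.3451²) = 1/√0.8809 = 1.065; Δt_4 = 1.065 × 15.70 = 16.73 years.
Total: 12.81 + 12.37 + 4.282 + 16.73 years.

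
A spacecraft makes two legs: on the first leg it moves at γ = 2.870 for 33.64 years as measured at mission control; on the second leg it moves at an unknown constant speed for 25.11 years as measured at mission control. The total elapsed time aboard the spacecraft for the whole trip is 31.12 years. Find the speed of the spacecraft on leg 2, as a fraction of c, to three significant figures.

Leg 1: γ = 2.870; τ_1 = 33.64/2.870 = 11.72 years.
Leg 2: speed unknown; τ_2 = 25.11/γ_2.
Total proper time: 11.72 + τ_2 = 31.12, so τ_2 = 31.12 − 11.72 = 19.40 years.
γ_2 = 25.11/19.40 = 1.294; β = √(1 − 1/γ²) = √0.4032.

β = 0.635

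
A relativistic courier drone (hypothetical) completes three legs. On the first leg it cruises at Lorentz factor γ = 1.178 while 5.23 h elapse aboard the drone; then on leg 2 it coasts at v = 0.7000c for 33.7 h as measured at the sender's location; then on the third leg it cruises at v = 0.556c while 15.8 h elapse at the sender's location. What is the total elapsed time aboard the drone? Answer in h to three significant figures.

Leg 1: 5.23 h is already measured aboard the drone.
Leg 2: γ = 1/√(1 − 0.7000²) = 1/√0.5100 = 1.400; τ_2 = 33.7/1.400 = 24.07 h.
Leg 3: γ = 1/√(1 − 0.556²) = 1/√0.6909 = 1.203; τ_3 = 15.8/1.203 = 13.13 h.
Total: 5.230 + 24.07 + 13.13 h.

τ = 42.4 h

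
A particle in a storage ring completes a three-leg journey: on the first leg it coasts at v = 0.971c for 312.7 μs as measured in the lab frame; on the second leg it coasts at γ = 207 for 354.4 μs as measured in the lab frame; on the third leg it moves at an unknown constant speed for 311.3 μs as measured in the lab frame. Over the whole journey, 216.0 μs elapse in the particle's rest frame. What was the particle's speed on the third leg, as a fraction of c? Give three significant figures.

Leg 1: γ = 1/√(1 − 0.971²) = 1/√0.05716 = 4.183; τ_1 = 312.7/4.183 = 74.76 μs.
Leg 2: γ = 207; τ_2 = 354.4/207.0 = 1.712 μs.
Leg 3: speed unknown; τ_3 = 311.3/γ_3.
Total proper time: 74.76 + 1.712 + τ_3 = 216.0, so τ_3 = 216.0 − 76.47 = 139.5 μs.
γ_3 = 311.3/139.5 = 2.231; β = √(1 − 1/γ²) = √0.7991.

β = 0.894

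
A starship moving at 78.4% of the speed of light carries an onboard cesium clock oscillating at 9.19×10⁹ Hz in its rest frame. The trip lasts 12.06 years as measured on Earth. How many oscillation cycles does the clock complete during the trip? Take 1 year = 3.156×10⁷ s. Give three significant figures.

N = 2.17×10¹⁸

β = 0.784; γ = 1/√(1 − 0.784²) = 1/√0.3853 = 1.611
The oscillator's own cycle count is N = f × τ where τ is the proper time on the ship. τ = Δt/γ = 12.06/1.611 = 7.486 years = 2.363×10⁸ s.
N = 9.19×10⁹ × 2.363×10⁸ = 2.171×10¹⁸.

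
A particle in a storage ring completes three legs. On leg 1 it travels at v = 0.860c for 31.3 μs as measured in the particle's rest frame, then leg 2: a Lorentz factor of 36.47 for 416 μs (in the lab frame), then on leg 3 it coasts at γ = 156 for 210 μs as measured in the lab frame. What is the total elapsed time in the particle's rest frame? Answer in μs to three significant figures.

Leg 1: 31.3 μs is already measured in the particle's rest frame.
Leg 2: γ = 36.47; τ_2 = 416/36.47 = 11.41 μs.
Leg 3: γ = 156; τ_3 = 210/156.0 = 1.346 μs.
Total: 31.30 + 11.41 + 1.346 μs.

τ = 44.1 μs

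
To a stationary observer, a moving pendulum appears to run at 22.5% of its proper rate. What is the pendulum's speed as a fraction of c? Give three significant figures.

β = 0.974

Rate ratio = 1/γ, so γ = 1/0.225 = 4.444.
β = √(1 − 1/γ²) = √(1 − 0.225²) = √0.9494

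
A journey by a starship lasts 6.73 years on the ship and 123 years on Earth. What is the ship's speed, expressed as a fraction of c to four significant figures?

v = 0.9985c

The proper time is measured on the ship (both events occur at the ship's location); Δt is measured on Earth. γ = Δt/τ = 123/6.73 = 18.28.
β = √(1 − 1/γ²) = √(1 − 0.002994) = √0.9970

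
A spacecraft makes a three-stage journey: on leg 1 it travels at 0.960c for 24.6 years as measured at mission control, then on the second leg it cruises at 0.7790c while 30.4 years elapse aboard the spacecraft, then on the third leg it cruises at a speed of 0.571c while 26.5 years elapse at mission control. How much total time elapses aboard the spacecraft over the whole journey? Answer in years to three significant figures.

Leg 1: γ = 1/√(1 − 0.960²) = 25/7 ≈ 3.571; τ_1 = 24.6/3.571 = 6.888 years.
Leg 2: 30.4 years is already measured aboard the spacecraft.
Leg 3: γ = 1/√(1 − 0.571²) = 1/√0.6740 = 1.218; τ_3 = 26.5/1.218 = 21.76 years.
Total: 6.888 + 30.40 + 21.76 years.

τ = 59.0 years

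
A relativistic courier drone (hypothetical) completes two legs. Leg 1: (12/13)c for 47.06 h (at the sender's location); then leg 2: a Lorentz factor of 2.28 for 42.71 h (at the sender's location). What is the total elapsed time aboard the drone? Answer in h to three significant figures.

τ = 36.8 h

Leg 1: γ = 1/√(1 − (12/13)²) = 13/5 = 2.600; τ_1 = 47.06/2.600 = 18.10 h.
Leg 2: γ = 2.28; τ_2 = 42.71/2.280 = 18.73 h.
Total: 18.10 + 18.73 h.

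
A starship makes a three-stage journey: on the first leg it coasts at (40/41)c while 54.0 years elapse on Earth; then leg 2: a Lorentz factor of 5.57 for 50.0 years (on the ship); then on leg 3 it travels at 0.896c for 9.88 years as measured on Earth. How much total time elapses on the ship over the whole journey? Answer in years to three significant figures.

τ = 66.2 years

Leg 1: γ = 1/√(1 − (40/41)²) = 41/9 ≈ 4.556; τ_1 = 54.0/4.556 = 11.85 years.
Leg 2: 50.0 years is already measured on the ship.
Leg 3: γ = 1/√(1 − 0.896²) = 1/√0.1972 = 2.252; τ_3 = 9.88/2.252 = 4.387 years.
Total: 11.85 + 50.00 + 4.387 years.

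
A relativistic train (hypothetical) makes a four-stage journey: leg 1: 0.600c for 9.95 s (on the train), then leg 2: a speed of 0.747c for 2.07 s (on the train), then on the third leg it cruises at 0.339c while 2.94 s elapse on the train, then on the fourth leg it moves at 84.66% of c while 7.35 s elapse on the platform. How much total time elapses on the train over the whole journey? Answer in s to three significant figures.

Leg 1: 9.95 s is already measured on the train.
Leg 2: 2.07 s is already measured on the train.
Leg 3: 2.94 s is already measured on the train.
Leg 4: β = 0.8466; γ = 1/√(1 − 0.8466²) = 1/√0.2833 = 1.879; τ_4 = 7.35/1.879 = 3.912 s.
Total: 9.950 + 2.070 + 2.940 + 3.912 s.

τ = 18.9 s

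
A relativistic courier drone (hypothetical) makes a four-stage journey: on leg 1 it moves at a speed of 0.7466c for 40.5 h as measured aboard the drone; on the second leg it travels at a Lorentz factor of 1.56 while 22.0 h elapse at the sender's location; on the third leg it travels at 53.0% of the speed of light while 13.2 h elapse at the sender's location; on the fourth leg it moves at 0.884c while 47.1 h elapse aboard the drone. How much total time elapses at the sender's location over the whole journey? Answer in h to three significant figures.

Δt = 197 h

Leg 1: γ = 1/√(1 − 0.7466²) = 1/√0.4426 = 1.503; Δt_1 = 1.503 × 40.5 = 60.88 h.
Leg 2: 22.0 h is already measured at the sender's location.
Leg 3: 13.2 h is already measured at the sender's location.
Leg 4: γ = 1/√(1 − 0.884²) = 1/√0.2185 = 2.139; Δt_4 = 2.139 × 47.1 = 100.8 h.
Total: 60.88 + 22.00 + 13.20 + 100.8 h.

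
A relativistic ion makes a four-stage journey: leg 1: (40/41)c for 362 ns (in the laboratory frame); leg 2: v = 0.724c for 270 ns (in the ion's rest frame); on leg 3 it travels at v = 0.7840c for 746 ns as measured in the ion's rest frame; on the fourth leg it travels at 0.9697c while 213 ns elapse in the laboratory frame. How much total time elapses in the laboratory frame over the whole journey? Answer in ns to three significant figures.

Δt = 2170 ns

Leg 1: 362 ns is already measured in the laboratory frame.
Leg 2: γ = 1/√(1 − 0.724²) = 1/√0.4758 = 1.450; Δt_2 = 1.450 × 270 = 391.4 ns.
Leg 3: γ = 1/√(1 − 0.7840²) = 1/√0.3853 = 1.611; Δt_3 = 1.611 × 746 = 1202 ns.
Leg 4: 213 ns is already measured in the laboratory frame.
Total: 362.0 + 391.4 + 1202 + 213.0 ns.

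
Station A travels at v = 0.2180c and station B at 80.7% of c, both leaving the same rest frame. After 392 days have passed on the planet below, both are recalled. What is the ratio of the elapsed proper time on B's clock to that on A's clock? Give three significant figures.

τ_B/τ_A = 0.605

A: γ = 1/√(1 − 0.2180²) = 1/√0.9525 = 1.025. B: β = 0.807; γ = 1/√(1 − 0.807²) = 1/√0.3488 = 1.693.
τ_A/τ_B = γ_B/γ_A = 1.693/1.025 = 1.653, so τ_B/τ_A = 0.6051.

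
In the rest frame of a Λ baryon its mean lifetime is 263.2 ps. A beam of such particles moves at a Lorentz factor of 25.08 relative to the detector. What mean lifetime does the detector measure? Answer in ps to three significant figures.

γ = 25.08
The rest-frame lifetime is the proper time; the lab measures the dilated interval Δt = γτ₀ = 25.08 × 263.2 ps.

Δt = 6600 ps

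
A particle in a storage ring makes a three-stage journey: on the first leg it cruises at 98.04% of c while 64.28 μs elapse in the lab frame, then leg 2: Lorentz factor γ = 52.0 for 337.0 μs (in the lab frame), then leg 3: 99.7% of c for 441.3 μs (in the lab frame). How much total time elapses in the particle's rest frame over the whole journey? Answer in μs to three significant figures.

Leg 1: β = 0.9804; γ = 1/√(1 − 0.9804²) = 1/√0.03882 = 5.076; τ_1 = 64.28/5.076 = 12.66 μs.
Leg 2: γ = 52.0; τ_2 = 337.0/52.00 = 6.481 μs.
Leg 3: β = 0.997; γ = 1/√(1 − 0.997²) = 1/√0.005991 = 12.92; τ_3 = 441.3/12.92 = 34.16 μs.
Total: 12.66 + 6.481 + 34.16 μs.

τ = 53.3 μs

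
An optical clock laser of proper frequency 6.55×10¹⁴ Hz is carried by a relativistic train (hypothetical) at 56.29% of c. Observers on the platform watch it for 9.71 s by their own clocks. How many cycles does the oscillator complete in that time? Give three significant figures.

N = 5.26×10¹⁵

β = 0.5629; γ = 1/√(1 − 0.5629²) = 1/√0.6831 = 1.210
During 9.71 s of lab time, the oscillator's proper time advances by τ = Δt/γ = 9.71/1.210 = 8.026 s = 8.026×10⁰ s.
N = f × τ = 6.55×10¹⁴ × 8.026×10⁰ = 5.257×10¹⁵.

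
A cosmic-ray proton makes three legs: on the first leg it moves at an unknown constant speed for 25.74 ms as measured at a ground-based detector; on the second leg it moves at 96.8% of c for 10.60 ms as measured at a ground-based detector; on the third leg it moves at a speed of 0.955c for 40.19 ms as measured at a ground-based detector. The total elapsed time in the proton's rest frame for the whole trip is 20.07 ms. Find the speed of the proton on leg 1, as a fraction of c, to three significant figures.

β = 0.977

Leg 1: speed unknown; τ_1 = 25.74/γ_1.
Leg 2: β = 0.968; γ = 1/√(1 − 0.968²) = 1/√0.06298 = 3.985; τ_2 = 10.60/3.985 = 2.660 ms.
Leg 3: γ = 1/√(1 − 0.955²) = 1/√0.08798 = 3.371; τ_3 = 40.19/3.371 = 11.92 ms.
Total proper time: τ_1 + 2.660 + 11.92 = 20.07, so τ_1 = 20.07 − 14.58 = 5.489 ms.
γ_1 = 25.74/5.489 = 4.689; β = √(1 − 1/γ²) = √0.9545.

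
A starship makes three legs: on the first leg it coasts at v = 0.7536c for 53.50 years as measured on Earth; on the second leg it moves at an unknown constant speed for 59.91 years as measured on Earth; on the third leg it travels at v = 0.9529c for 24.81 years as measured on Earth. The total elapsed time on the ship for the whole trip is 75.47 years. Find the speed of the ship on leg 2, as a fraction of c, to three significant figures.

Leg 1: γ = 1/√(1 − 0.7536²) = 1/√0.4321 = 1.521; τ_1 = 53.50/1.521 = 35.17 years.
Leg 2: speed unknown; τ_2 = 59.91/γ_2.
Leg 3: γ = 1/√(1 − 0.9529²) = 1/√0.09198 = 3.297; τ_3 = 24.81/3.297 = 7.524 years.
Total proper time: 35.17 + τ_2 + 7.524 = 75.47, so τ_2 = 75.47 − 42.69 = 32.78 years.
γ_2 = 59.91/32.78 = 1.828; β = √(1 − 1/γ²) = √0.7007.

β = 0.837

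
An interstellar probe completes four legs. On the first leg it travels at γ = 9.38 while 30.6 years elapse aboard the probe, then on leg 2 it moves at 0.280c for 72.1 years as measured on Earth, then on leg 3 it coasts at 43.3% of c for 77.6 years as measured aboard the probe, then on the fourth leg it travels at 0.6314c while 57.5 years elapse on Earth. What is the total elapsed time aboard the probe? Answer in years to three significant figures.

Leg 1: 30.6 years is already measured aboard the probe.
Leg 2: γ = 1/√(1 − 0.280²) = 25/24 ≈ 1.042; τ_2 = 72.1/1.042 = 69.22 years.
Leg 3: 77.6 years is already measured aboard the probe.
Leg 4: γ = 1/√(1 − 0.6314²) = 1/√0.6013 = 1.290; τ_4 = 57.5/1.290 = 44.59 years.
Total: 30.60 + 69.22 + 77.60 + 44.59 years.

τ = 222 years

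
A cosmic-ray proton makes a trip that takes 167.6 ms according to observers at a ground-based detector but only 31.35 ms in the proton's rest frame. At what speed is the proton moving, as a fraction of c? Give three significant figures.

β = 0.982

The proper time is measured in the proton's rest frame (both events occur at the proton's location); Δt is measured at a ground-based detector. γ = Δt/τ = 167.6/31.35 = 5.346.
β = √(1 − 1/γ²) = √(1 − 0.03499) = √0.9650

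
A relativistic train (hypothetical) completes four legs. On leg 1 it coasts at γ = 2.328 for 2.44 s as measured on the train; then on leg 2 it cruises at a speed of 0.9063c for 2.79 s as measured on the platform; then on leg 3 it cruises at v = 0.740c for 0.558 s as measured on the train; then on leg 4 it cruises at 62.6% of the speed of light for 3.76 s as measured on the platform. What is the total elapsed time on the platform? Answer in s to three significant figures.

Δt = 13.1 s

Leg 1: γ = 2.328; Δt_1 = 2.328 × 2.44 = 5.680 s.
Leg 2: 2.79 s is already measured on the platform.
Leg 3: γ = 1/√(1 − 0.740²) = 1/√0.4524 = 1.487; Δt_3 = 1.487 × 0.558 = 0.8296 s.
Leg 4: 3.76 s is already measured on the platform.
Total: 5.680 + 2.790 + 0.8296 + 3.760 s.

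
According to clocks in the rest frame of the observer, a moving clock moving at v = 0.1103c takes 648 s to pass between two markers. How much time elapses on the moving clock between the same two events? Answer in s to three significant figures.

γ = 1/√(1 − 0.1103²) = 1/√0.9878 = 1.006
The interval measured in the rest frame of the observer is the dilated one; the clock on the moving clock measures the proper time τ = Δt/γ = 648/1.006 s.

τ = 644 s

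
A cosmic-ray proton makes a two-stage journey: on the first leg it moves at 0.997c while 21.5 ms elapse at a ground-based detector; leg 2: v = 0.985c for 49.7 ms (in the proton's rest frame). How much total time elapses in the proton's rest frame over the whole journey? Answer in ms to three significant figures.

τ = 51.4 ms

Leg 1: γ = 1/√(1 − 0.997²) = 1/√0.005991 = 12.92; τ_1 = 21.5/12.92 = 1.664 ms.
Leg 2: 49.7 ms is already measured in the proton's rest frame.
Total: 1.664 + 49.70 ms.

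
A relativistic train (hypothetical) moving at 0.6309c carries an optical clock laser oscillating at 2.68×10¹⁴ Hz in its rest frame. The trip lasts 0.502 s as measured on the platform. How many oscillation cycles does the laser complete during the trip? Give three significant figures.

N = 1.04×10¹⁴

γ = 1/√(1 − 0.6309²) = 1/√0.6020 = 1.289
The oscillator's own cycle count is N = f × τ where τ is the proper time on the train. τ = Δt/γ = 0.502/1.289 = 0.3895 s = 3.895×10⁻¹ s.
N = 2.68×10¹⁴ × 3.895×10⁻¹ = 1.044×10¹⁴.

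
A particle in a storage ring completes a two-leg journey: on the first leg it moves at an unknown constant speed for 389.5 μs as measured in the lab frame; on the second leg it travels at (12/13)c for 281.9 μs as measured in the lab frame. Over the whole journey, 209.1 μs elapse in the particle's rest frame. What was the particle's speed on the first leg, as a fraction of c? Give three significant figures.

β = 0.966

Leg 1: speed unknown; τ_1 = 389.5/γ_1.
Leg 2: γ = 1/√(1 − (12/13)²) = 13/5 = 2.600; τ_2 = 281.9/2.600 = 108.4 μs.
Total proper time: τ_1 + 108.4 = 209.1, so τ_1 = 209.1 − 108.4 = 100.7 μs.
γ_1 = 389.5/100.7 = 3.869; β = √(1 − 1/γ²) = √0.9332.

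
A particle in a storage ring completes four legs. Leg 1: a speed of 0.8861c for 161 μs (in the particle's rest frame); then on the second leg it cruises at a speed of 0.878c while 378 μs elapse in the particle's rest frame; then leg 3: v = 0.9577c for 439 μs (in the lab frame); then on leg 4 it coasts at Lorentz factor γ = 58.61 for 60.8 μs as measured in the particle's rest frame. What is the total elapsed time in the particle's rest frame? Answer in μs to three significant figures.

τ = 726 μs

Leg 1: 161 μs is already measured in the particle's rest frame.
Leg 2: 378 μs is already measured in the particle's rest frame.
Leg 3: γ = 1/√(1 − 0.9577²) = 1/√0.08281 = 3.475; τ_3 = 439/3.475 = 126.3 μs.
Leg 4: 60.8 μs is already measured in the particle's rest frame.
Total: 161.0 + 378.0 + 126.3 + 60.80 μs.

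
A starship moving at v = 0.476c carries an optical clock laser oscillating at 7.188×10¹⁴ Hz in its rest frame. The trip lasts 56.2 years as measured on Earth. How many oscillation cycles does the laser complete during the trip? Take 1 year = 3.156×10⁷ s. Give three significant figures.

N = 1.12×10²⁴

γ = 1/√(1 − 0.476²) = 1/√0.7734 = 1.137
The oscillator's own cycle count is N = f × τ where τ is the proper time on the ship. τ = Δt/γ = 56.2/1.137 = 49.42 years = 1.560×10⁹ s.
N = 7.188×10¹⁴ × 1.560×10⁹ = 1.121×10²⁴.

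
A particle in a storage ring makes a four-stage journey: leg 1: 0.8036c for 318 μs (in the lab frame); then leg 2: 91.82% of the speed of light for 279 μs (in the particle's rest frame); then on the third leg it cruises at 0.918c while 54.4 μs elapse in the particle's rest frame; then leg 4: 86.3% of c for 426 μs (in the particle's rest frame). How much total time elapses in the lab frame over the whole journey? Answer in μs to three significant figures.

Δt = 2000 μs

Leg 1: 318 μs is already measured in the lab frame.
Leg 2: β = 0.9182; γ = 1/√(1 − 0.9182²) = 1/√0.1569 = 2.525; Δt_2 = 2.525 × 279 = 704.3 μs.
Leg 3: γ = 1/√(1 − 0.918²) = 1/√0.1573 = 2.522; Δt_3 = 2.522 × 54.4 = 137.2 μs.
Leg 4: β = 0.863; γ = 1/√(1 − 0.863²) = 1/√0.2552 = 1.979; Δt_4 = 1.979 × 426 = 843.2 μs.
Total: 318.0 + 704.3 + 137.2 + 843.2 μs.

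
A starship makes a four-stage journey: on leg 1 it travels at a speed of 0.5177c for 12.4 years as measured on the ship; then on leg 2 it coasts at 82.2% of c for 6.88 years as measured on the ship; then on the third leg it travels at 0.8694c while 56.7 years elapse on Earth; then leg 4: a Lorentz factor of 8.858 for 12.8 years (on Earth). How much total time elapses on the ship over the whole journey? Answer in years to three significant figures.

Leg 1: 12.4 years is already measured on the ship.
Leg 2: 6.88 years is already measured on the ship.
Leg 3: γ = 1/√(1 − 0.8694²) = 1/√0.2441 = 2.024; τ_3 = 56.7/2.024 = 28.02 years.
Leg 4: γ = 8.858; τ_4 = 12.8/8.858 = 1.445 years.
Total: 12.40 + 6.880 + 28.02 + 1.445 years.

τ = 48.7 years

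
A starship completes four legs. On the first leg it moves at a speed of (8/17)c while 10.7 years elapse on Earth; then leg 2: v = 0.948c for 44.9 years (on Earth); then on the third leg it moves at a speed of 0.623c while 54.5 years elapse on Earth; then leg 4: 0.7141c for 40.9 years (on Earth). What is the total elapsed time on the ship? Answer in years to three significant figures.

Leg 1: γ = 1/√(1 − (8/17)²) = 17/15 ≈ 1.133; τ_1 = 10.7/1.133 = 9.441 years.
Leg 2: γ = 1/√(1 − 0.948²) = 1/√0.1013 = 3.142; τ_2 = 44.9/3.142 = 14.29 years.
Leg 3: γ = 1/√(1 − 0.623²) = 1/√0.6119 = 1.278; τ_3 = 54.5/1.278 = 42.63 years.
Leg 4: γ = 1/√(1 − 0.7141²) = 1/√0.4901 = 1.428; τ_4 = 40.9/1.428 = 28.63 years.
Total: 9.441 + 14.29 + 42.63 + 28.63 years.

τ = 95.0 years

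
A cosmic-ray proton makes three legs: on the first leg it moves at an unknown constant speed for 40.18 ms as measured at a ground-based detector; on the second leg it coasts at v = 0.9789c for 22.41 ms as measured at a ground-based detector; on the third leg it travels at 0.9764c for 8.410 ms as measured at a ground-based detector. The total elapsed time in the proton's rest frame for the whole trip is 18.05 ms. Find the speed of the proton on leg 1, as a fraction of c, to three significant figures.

β = 0.957

Leg 1: speed unknown; τ_1 = 40.18/γ_1.
Leg 2: γ = 1/√(1 − 0.9789²) = 1/√0.04175 = 4.894; τ_2 = 22.41/4.894 = 4.579 ms.
Leg 3: γ = 1/√(1 − 0.9764²) = 1/√0.04664 = 4.630; τ_3 = 8.410/4.630 = 1.816 ms.
Total proper time: τ_1 + 4.579 + 1.816 = 18.05, so τ_1 = 18.05 − 6.396 = 11.65 ms.
γ_1 = 40.18/11.65 = 3.448; β = √(1 − 1/γ²) = √0.9159.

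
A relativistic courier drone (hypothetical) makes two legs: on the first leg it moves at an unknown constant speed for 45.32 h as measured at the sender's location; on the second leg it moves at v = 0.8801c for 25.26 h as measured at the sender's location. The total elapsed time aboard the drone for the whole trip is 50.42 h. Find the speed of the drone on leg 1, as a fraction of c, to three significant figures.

β = 0.530

Leg 1: speed unknown; τ_1 = 45.32/γ_1.
Leg 2: γ = 1/√(1 − 0.8801²) = 1/√0.2254 = 2.106; τ_2 = 25.26/2.106 = 11.99 h.
Total proper time: τ_1 + 11.99 = 50.42, so τ_1 = 50.42 − 11.99 = 38.43 h.
γ_1 = 45.32/38.43 = 1.179; β = √(1 − 1/γ²) = √0.2811.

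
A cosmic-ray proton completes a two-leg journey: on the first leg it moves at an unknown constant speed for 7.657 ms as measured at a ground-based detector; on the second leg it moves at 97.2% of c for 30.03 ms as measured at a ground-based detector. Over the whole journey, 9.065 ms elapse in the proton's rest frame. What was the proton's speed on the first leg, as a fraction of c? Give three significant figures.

β = 0.965

Leg 1: speed unknown; τ_1 = 7.657/γ_1.
Leg 2: β = 0.972; γ = 1/√(1 − 0.972²) = 1/√0.05522 = 4.256; τ_2 = 30.03/4.256 = 7.056 ms.
Total proper time: τ_1 + 7.056 = 9.065, so τ_1 = 9.065 − 7.056 = 2.009 ms.
γ_1 = 7.657/2.009 = 3.812; β = √(1 − 1/γ²) = √0.9312.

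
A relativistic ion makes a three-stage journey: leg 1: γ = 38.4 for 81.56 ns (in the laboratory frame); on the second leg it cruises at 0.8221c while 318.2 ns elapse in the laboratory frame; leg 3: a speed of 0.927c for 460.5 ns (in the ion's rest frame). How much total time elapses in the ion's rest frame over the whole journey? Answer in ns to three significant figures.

Leg 1: γ = 38.4; τ_1 = 81.56/38.40 = 2.124 ns.
Leg 2: γ = 1/√(1 − 0.8221²) = 1/√0.3242 = 1.756; τ_2 = 318.2/1.756 = 181.2 ns.
Leg 3: 460.5 ns is already measured in the ion's rest frame.
Total: 2.124 + 181.2 + 460.5 ns.

τ = 644 ns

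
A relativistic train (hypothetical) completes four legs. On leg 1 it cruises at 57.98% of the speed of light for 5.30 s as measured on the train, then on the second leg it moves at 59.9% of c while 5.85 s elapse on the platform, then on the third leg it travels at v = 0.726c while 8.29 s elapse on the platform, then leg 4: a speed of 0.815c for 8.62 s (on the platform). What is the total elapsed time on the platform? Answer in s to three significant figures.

Leg 1: β = 0.5798; γ = 1/√(1 − 0.5798²) = 1/√0.6638 = 1.227; Δt_1 = 1.227 × 5.30 = 6.505 s.
Leg 2: 5.85 s is already measured on the platform.
Leg 3: 8.29 s is already measured on the platform.
Leg 4: 8.62 s is already measured on the platform.
Total: 6.505 + 5.850 + 8.290 + 8.620 s.

Δt = 29.3 s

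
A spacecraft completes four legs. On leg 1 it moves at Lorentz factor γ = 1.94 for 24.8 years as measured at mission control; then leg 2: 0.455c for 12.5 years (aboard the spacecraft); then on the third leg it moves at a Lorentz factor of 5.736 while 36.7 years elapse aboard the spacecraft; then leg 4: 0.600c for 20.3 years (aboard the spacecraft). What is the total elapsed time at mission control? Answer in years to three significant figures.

Δt = 275 years

Leg 1: 24.8 years is already measured at mission control.
Leg 2: γ = 1/√(1 − 0.455²) = 1/√0.7930 = 1.123; Δt_2 = 1.123 × 12.5 = 14.04 years.
Leg 3: γ = 5.736; Δt_3 = 5.736 × 36.7 = 210.5 years.
Leg 4: γ = 1/√(1 − 0.600²) = 5/4 = 1.250; Δt_4 = 1.250 × 20.3 = 25.38 years.
Total: 24.80 + 14.04 + 210.5 + 25.38 years.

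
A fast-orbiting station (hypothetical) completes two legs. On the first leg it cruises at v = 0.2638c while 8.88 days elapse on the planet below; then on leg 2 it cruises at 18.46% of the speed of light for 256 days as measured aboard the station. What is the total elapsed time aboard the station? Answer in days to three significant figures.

τ = 265 days

Leg 1: γ = 1/√(1 − 0.2638²) = 1/√0.9304 = 1.037; τ_1 = 8.88/1.037 = 8.565 days.
Leg 2: 256 days is already measured aboard the station.
Total: 8.565 + 256.0 days.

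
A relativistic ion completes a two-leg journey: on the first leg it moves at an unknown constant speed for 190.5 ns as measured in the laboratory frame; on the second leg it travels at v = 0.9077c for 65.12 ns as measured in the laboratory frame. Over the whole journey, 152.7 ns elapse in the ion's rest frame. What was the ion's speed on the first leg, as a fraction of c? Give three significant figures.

β = 0.753

Leg 1: speed unknown; τ_1 = 190.5/γ_1.
Leg 2: γ = 1/√(1 − 0.9077²) = 1/√0.1761 = 2.383; τ_2 = 65.12/2.383 = 27.33 ns.
Total proper time: τ_1 + 27.33 = 152.7, so τ_1 = 152.7 − 27.33 = 125.4 ns.
γ_1 = 190.5/125.4 = 1.519; β = √(1 − 1/γ²) = √0.5669.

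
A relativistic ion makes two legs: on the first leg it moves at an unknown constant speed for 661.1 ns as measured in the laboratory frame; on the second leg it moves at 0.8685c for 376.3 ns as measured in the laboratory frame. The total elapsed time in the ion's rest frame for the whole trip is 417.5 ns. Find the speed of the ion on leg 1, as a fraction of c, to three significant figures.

β = 0.937

Leg 1: speed unknown; τ_1 = 661.1/γ_1.
Leg 2: γ = 1/√(1 − 0.8685²) = 1/√0.2457 = 2.017; τ_2 = 376.3/2.017 = 186.5 ns.
Total proper time: τ_1 + 186.5 = 417.5, so τ_1 = 417.5 − 186.5 = 231.0 ns.
γ_1 = 661.1/231.0 = 2.862; β = √(1 − 1/γ²) = √0.8779.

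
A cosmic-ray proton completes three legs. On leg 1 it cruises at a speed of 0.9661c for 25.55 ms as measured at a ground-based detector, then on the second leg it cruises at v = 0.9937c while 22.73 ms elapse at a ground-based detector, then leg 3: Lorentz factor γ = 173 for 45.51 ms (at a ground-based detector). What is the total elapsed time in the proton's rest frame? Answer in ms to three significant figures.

τ = 9.41 ms

Leg 1: γ = 1/√(1 − 0.9661²) = 1/√0.06665 = 3.873; τ_1 = 25.55/3.873 = 6.596 ms.
Leg 2: γ = 1/√(1 − 0.9937²) = 1/√0.01256 = 8.923; τ_2 = 22.73/8.923 = 2.547 ms.
Leg 3: γ = 173; τ_3 = 45.51/173.0 = 0.2631 ms.
Total: 6.596 + 2.547 + 0.2631 ms.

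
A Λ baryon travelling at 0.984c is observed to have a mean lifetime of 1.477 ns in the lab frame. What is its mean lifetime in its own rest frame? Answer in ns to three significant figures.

γ = 1/√(1 − 0.984²) = 1/√0.03174 = 5.613
The lab-frame lifetime is the dilated interval; the proper lifetime is τ₀ = Δt/γ = 1.477/5.613 ns.

τ₀ = 0.263 ns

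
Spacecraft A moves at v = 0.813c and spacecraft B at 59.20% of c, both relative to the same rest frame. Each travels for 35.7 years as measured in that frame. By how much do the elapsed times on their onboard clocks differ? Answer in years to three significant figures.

A: γ = 1/√(1 − 0.813²) = 1/√0.3390 = 1.717; τ_A = 35.7/1.717 = 20.79 years.
B: β = 0.5920; γ = 1/√(1 − 0.5920²) = 1/√0.6495 = 1.241; τ_B = 35.7/1.241 = 28.77 years.

|τ_A − τ_B| = 7.99 years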